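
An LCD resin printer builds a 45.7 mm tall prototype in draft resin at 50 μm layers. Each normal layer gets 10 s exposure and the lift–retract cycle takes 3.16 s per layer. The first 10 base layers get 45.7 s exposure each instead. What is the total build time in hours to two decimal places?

Layers = ⌈45.7/0.05⌉ = 914.
Bottom layers = 10 × (45.7 + 3.16), so 488.6 s.
Remaining layers = 904 × (10 + 3.16), so 11896.64 s.
Sum: 488.6 + 11896.64 = 12385.24 s → 3.44 hours.

3.44 hours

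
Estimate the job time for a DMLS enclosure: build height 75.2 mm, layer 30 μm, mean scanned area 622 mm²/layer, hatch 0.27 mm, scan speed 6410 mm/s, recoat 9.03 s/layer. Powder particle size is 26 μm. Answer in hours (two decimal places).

Layer count = ceil(75.2 / 0.03) = 2507.
Per-layer scan distance = 622 / 0.27, so 2303.7 mm.
Scan time per layer: 2303.7 / 6410 → 0.3594 s.
Per-layer time = 0.3594 + 9.03, so 9.3894 s.
Total: 2507 × 9.3894 s = 23539.2258 s → 6.54 hours.

6.54 hours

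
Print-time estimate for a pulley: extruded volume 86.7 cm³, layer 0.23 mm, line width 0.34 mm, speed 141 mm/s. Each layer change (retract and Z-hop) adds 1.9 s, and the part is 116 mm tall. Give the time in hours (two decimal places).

Extrusion cross-section = 0.23 × 0.34 = 0.0782 mm².
Total extruded path = 86700/0.0782 = 1108695.7 mm.
Extrusion time = 1108695.7 / 141, so 7863.1 s.
Number of layers: 116 / 0.23 → 505 (rounded up).
Z-hop total = 505 × 1.9, so 959.5 s.
Total = 7863.1 + 959.5 = 8822.6 s = 2.45 hours.

2.45 hours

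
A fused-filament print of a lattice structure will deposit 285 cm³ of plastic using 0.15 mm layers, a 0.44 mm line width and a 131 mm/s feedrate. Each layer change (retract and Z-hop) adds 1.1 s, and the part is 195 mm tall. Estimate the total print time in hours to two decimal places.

9.55 hours

Line area = 0.15 × 0.44, so 0.066 mm².
Toolpath length = 285 cm³ / 0.066 mm² = 285000 / 0.066 = 4318181.8 mm.
Print-move time = 4318181.8 / 131 = 32963.2 s.
Layers = ⌈195/0.15⌉ = 1300.
Non-print overhead = 1300 × 1.1 = 1430 s.
Altogether 32963.2 + 1430 = 34393.2 s, i.e. 9.55 hours.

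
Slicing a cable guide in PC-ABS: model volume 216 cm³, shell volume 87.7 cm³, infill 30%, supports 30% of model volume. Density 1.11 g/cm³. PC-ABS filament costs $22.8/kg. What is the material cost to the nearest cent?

$4.83

Infill region: 216 − 87.7 → 128.3 cm³.
Infill volume = 0.30 × 128.3 = 38.49 cm³.
Support: 0.30 × 216 → 64.8 cm³.
Total extruded: 87.7 + 38.49 + 64.8 → 190.99 cm³.
Mass: 190.99 × 1.11 → 211.9989 g.
Cost = 211.9989 g / 1000 × $22.8/kg = $4.83.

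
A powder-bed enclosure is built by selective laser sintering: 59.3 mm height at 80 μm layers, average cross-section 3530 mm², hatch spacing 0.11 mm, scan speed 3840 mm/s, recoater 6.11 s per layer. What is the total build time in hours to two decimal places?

2.98 hours

Layer count = ceil(59.3 / 0.08) = 742.
Per-layer scan distance: 3530 / 0.11 → 32090.9 mm.
Per-layer scan time: 32090.9 / 3840 → 8.357 s.
Time per layer: 8.357 + 6.11 → 14.467 s.
Build time = 742 × 14.467 = 10734.514 s = 2.98 hours.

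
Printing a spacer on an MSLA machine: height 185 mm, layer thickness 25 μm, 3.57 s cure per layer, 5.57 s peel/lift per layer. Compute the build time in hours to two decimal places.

18.79 hours

Number of layers: 185 / 0.025 → 7400 (rounded up).
Each layer takes: 3.57 + 5.57 → 9.14 s.
Build time: 7400 × 9.14 s = 67636 s, i.e. 18.79 hours.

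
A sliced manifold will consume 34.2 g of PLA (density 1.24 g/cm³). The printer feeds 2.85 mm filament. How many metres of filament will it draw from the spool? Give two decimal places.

Extruded volume: 34.2/1.24 = 27.5806 cm³ (27580.6 mm³).
Filament cross-section = π × (2.85/2)² = 6.3794 mm².
L = V/A = 27580.6/6.3794 = 4323.38 mm → 4.32 m.

4.32 m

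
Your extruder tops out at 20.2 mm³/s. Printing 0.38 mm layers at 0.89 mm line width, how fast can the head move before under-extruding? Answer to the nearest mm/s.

Bead cross-section = 0.38 × 0.89, so 0.3382 mm².
Max speed = 20.2 / 0.3382 = 59.73 ≈ 60 mm/s.

60 mm/s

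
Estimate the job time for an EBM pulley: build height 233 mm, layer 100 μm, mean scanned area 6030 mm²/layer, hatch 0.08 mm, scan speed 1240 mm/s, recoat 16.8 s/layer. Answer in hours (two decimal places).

50.22 hours

Layer count = ceil(233 / 0.1) = 2330.
Scan path per layer = 6030 / 0.08, so 75375 mm.
Per-layer scan time: 75375 / 1240 → 60.7863 s.
Time per layer = 60.7863 + 16.8 = 77.5863 s.
2330 layers × 77.5863 s/layer = 180776.079 s, i.e. 50.22 hours.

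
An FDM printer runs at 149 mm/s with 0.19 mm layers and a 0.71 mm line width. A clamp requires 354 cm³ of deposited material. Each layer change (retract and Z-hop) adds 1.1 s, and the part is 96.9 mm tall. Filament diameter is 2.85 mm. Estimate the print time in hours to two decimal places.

5.05 hours

Line area = 0.19 × 0.71 = 0.1349 mm².
Path length: 354000 mm³ / 0.1349 mm² → 2624166 mm.
Time extruding: 2624166 / 149 → 17611.9 s.
Number of layers: 96.9 / 0.19 → 510 (rounded up).
Z-hop total = 510 × 1.1 = 561 s.
Altogether 17611.9 + 561 = 18172.9 s, i.e. 5.05 hours.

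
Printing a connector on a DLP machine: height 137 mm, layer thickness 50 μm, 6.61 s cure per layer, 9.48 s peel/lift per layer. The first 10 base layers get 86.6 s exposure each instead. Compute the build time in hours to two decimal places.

Number of layers: 137 / 0.05 → 2740 (rounded up).
Base layers = 10 × (86.6 + 9.48), so 960.8 s.
Normal layers = 2730 × (6.61 + 9.48), so 43925.7 s.
Sum: 960.8 + 43925.7 = 44886.5 s → 12.47 hours.

12.47 hours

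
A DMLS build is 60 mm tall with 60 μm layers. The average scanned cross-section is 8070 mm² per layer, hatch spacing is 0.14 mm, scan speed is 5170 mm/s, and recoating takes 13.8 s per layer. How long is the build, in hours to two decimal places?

6.93 hours

Layers = ⌈60/0.06⌉ = 1000.
Scan path per layer = 8070 / 0.14 = 57642.9 mm.
Scan time per layer = 57642.9 / 5170 = 11.1495 s.
Layer cycle = 11.1495 + 13.8 = 24.9495 s.
1000 layers × 24.9495 s/layer = 24949.5 s, i.e. 6.93 hours.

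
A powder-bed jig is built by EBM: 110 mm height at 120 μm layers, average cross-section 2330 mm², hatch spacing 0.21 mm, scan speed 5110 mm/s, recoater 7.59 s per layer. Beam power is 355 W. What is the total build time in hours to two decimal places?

Number of layers: 110 / 0.12 → 917 (rounded up).
Per-layer scan distance = 2330 / 0.21, so 11095.2 mm.
Scan time per layer: 11095.2 / 5110 → 2.1713 s.
Per-layer time: 2.1713 + 7.59 → 9.7613 s.
Build time = 917 × 9.7613 = 8951.1121 s = 2.49 hours.

2.49 hours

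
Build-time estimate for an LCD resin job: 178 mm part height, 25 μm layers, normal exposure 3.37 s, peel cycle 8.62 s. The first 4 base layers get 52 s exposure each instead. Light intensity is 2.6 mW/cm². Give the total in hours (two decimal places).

23.77 hours

Layer count = ceil(178 / 0.025) = 7120.
Burn-in layers = 4 × (52 + 8.62) = 242.48 s.
Regular layers: 7116 × (3.37 + 8.62) → 85320.84 s.
Total = 242.48 + 85320.84 = 85563.32 s = 23.77 hours.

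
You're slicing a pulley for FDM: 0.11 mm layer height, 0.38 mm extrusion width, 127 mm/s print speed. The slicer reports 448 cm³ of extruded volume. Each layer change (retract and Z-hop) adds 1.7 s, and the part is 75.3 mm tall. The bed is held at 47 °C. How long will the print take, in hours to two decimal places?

Bead cross-section = 0.11 × 0.38 = 0.0418 mm².
Total extruded path = 448000/0.0418 = 10717703.3 mm.
Print-move time: 10717703.3 / 127 → 84391.4 s.
Layers = ⌈75.3/0.11⌉ = 685.
Non-print overhead: 685 × 1.7 → 1164.5 s.
Altogether 84391.4 + 1164.5 = 85555.9 s, i.e. 23.77 hours.

23.77 hours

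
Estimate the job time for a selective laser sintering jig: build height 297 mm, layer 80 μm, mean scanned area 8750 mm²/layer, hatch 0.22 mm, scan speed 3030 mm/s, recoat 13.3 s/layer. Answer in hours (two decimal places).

Number of layers: 297 / 0.08 → 3713 (rounded up).
Hatch length per layer = 8750 / 0.22 = 39772.7 mm.
Per-layer scan time: 39772.7 / 3030 → 13.1263 s.
Layer cycle = 13.1263 + 13.3 = 26.4263 s.
3713 layers × 26.4263 s/layer = 98120.8519 s, i.e. 27.26 hours.

27.26 hours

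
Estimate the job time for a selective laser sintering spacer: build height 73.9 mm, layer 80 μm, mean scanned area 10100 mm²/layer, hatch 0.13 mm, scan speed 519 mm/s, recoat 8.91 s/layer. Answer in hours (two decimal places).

40.71 hours

Number of layers: 73.9 / 0.08 → 924 (rounded up).
Per-layer scan distance = 10100 / 0.13 = 77692.3 mm.
Per-layer scan time = 77692.3 / 519, so 149.6961 s.
Layer cycle: 149.6961 + 8.91 → 158.6061 s.
924 layers × 158.6061 s/layer = 146552.0364 s, i.e. 40.71 hours.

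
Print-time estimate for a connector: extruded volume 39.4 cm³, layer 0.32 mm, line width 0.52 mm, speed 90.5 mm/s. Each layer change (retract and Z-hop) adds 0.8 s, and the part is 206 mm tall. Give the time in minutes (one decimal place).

Bead cross-section = 0.32 × 0.52, so 0.1664 mm².
Toolpath length = 39.4 cm³ / 0.1664 mm² = 39400 / 0.1664 = 236778.8 mm.
Print-move time = 236778.8 / 90.5, so 2616.3 s.
Layer count = ceil(206 / 0.32) = 644.
Non-print overhead = 644 × 0.8, so 515.2 s.
Altogether 2616.3 + 515.2 = 3131.5 s, i.e. 52.2 minutes.

52.2 minutes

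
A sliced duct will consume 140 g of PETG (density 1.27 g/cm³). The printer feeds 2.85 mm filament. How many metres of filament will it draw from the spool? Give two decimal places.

17.28 m

Volume = 140 g / 1.27 g·cm⁻³ = 110.2362 cm³ = 110236.2 mm³.
Filament cross-section = π × (2.85/2)² = 6.3794 mm².
Length = 110236.2 / 6.3794 = 17280.03 mm = 17.28 m.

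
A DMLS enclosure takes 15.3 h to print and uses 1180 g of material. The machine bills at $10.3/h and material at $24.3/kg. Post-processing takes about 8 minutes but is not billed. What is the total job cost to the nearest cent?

$186.26

Machine cost = 10.3 × 15.3, so $157.59.
Material charge: 24.3 × 1180/1000 → $28.674.
Total = 157.59 + 28.674 = 186.264 ≈ $186.26.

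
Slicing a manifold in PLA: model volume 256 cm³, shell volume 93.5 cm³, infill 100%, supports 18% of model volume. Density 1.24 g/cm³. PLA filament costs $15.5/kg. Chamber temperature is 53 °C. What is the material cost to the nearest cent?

$5.81

Infill region = 256 − 93.5, so 162.5 cm³.
Infill deposited: 1.00 × 162.5 → 162.5 cm³.
Support = 0.18 × 256, so 46.08 cm³.
Total printed volume: 93.5 + 162.5 + 46.08 → 302.08 cm³.
Mass: 302.08 × 1.24 → 374.5792 g.
At $15.5/kg: 374.5792/1000 × 15.5 = $5.81.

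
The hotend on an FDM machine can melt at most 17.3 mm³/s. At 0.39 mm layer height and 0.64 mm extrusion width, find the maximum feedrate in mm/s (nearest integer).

A = 0.39 × 0.64 = 0.2496 mm².
v_max = Q/A = 17.3/0.2496 = 69.31 mm/s → 69 mm/s.

69 mm/s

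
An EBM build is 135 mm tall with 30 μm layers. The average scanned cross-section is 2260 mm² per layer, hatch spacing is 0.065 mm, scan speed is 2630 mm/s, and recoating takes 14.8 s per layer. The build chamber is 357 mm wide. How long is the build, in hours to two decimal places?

35.03 hours

Layer count = ceil(135 / 0.03) = 4500.
Per-layer scan distance: 2260 / 0.065 → 34769.2 mm.
Per-layer scan time = 34769.2 / 2630 = 13.2202 s.
Time per layer = 13.2202 + 14.8, so 28.0202 s.
Build time = 4500 × 28.0202 = 126090.9 s = 35.03 hours.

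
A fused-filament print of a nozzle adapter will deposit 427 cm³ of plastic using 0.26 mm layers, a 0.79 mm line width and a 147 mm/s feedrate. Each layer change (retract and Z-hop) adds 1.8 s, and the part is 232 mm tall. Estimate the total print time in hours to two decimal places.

4.37 hours

Line area = 0.26 × 0.79, so 0.2054 mm².
Toolpath length = 427 cm³ / 0.2054 mm² = 427000 / 0.2054 = 2078870.5 mm.
Extrusion time = 2078870.5 / 147, so 14142 s.
Layers = ⌈232/0.26⌉ = 893.
Non-print overhead = 893 × 1.8, so 1607.4 s.
Total = 14142 + 1607.4 = 15749.4 s = 4.37 hours.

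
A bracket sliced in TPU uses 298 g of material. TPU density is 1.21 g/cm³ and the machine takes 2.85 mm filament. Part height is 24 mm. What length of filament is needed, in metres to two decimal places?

38.61 m

Volume = 298 g / 1.21 g·cm⁻³ = 246.281 cm³ = 246281 mm³.
Filament cross-section = π × (2.85/2)² = 6.3794 mm².
Length = 246281 / 6.3794 = 38605.67 mm = 38.61 m.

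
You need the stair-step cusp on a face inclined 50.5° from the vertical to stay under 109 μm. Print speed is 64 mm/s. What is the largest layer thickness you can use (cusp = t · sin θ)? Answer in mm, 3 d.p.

0.141 mm

Layer height = cusp / sin(50.5°) = 0.109 / 0.7716 = 0.141 mm.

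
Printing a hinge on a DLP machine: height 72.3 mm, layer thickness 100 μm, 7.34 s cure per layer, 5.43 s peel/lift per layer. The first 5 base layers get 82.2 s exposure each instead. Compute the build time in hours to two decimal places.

Layers = ⌈72.3/0.1⌉ = 723.
Base layers = 5 × (82.2 + 5.43) = 438.15 s.
Remaining layers = 718 × (7.34 + 5.43) = 9168.86 s.
Sum: 438.15 + 9168.86 = 9607.01 s → 2.67 hours.

2.67 hours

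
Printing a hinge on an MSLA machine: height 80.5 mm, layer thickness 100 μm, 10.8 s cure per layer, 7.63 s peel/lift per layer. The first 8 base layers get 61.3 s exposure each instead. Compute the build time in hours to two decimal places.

Number of layers: 80.5 / 0.1 → 805 (rounded up).
Burn-in layers = 8 × (61.3 + 7.63) = 551.44 s.
Regular layers = 797 × (10.8 + 7.63) = 14688.71 s.
Total = 551.44 + 14688.71 = 15240.15 s = 4.23 hours.

4.23 hours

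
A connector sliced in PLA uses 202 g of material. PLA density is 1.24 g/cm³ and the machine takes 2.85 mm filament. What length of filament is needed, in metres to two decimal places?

Extruded volume: 202/1.24 = 162.9032 cm³ (162903.2 mm³).
Cross-section of 2.85 mm filament: π·(2.85/2)² = 6.3794 mm².
Length = 162903.2 / 6.3794 = 25535.82 mm = 25.54 m.

25.54 m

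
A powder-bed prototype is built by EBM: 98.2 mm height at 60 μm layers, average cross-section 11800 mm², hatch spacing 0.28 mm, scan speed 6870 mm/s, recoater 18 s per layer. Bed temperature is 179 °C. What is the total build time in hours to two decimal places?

Number of layers: 98.2 / 0.06 → 1637 (rounded up).
Per-layer scan distance = 11800 / 0.28 = 42142.9 mm.
Per-layer scan time = 42142.9 / 6870, so 6.1343 s.
Per-layer time: 6.1343 + 18 → 24.1343 s.
1637 layers × 24.1343 s/layer = 39507.8491 s, i.e. 10.97 hours.

10.97 hours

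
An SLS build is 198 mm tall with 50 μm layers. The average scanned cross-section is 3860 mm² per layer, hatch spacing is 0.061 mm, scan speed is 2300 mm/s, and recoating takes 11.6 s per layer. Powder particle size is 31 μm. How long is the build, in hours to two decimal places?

43.02 hours

Layers = ⌈198/0.05⌉ = 3960.
Scan path per layer = 3860 / 0.061, so 63278.7 mm.
Per-layer scan time = 63278.7 / 2300 = 27.5125 s.
Per-layer time = 27.5125 + 11.6, so 39.1125 s.
Total: 3960 × 39.1125 s = 154885.5 s → 43.02 hours.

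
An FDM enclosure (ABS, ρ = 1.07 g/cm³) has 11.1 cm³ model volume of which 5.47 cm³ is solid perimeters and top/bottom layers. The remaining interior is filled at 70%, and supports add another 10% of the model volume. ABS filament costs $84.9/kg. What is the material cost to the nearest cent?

$0.96

Volume inside the shell: 11.1 − 5.47 → 5.63 cm³.
Infill volume: 0.70 × 5.63 → 3.941 cm³.
Support = 0.10 × 11.1, so 1.11 cm³.
Total extruded: 5.47 + 3.941 + 1.11 → 10.521 cm³.
Mass: 10.521 × 1.07 → 11.25747 g.
Cost = 11.25747 g / 1000 × $84.9/kg = $0.96.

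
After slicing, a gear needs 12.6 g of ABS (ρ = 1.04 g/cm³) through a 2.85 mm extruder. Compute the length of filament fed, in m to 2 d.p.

Extruded volume: 12.6/1.04 = 12.1154 cm³ (12115.4 mm³).
Filament cross-section = π × (2.85/2)² = 6.3794 mm².
L = V/A = 12115.4/6.3794 = 1899.14 mm → 1.90 m.

1.90 m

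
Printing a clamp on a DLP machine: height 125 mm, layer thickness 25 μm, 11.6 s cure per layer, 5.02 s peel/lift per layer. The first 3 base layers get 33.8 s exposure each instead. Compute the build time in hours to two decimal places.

23.10 hours

Layer count = ceil(125 / 0.025) = 5000.
Bottom layers = 3 × (33.8 + 5.02) = 116.46 s.
Regular layers = 4997 × (11.6 + 5.02), so 83050.14 s.
Total = 116.46 + 83050.14 = 83166.6 s = 23.10 hours.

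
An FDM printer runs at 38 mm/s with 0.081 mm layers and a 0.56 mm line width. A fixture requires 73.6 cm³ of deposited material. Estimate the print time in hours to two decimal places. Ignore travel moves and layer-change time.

Extrusion cross-section: 0.081 × 0.56 → 0.04536 mm².
Toolpath length = 73.6 cm³ / 0.04536 mm² = 73600 / 0.04536 = 1622575 mm.
Time extruding = 1622575 / 38, so 42699.3 s.
In the requested units: 42699.3 s = 11.86 hours.

11.86 hours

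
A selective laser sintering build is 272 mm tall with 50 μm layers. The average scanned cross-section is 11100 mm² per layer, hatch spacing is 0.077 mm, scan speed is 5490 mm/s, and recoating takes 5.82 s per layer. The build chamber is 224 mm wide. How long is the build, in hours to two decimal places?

48.47 hours

Number of layers: 272 / 0.05 → 5440 (rounded up).
Scan path per layer: 11100 / 0.077 → 144155.8 mm.
Laser time per layer: 144155.8 / 5490 → 26.2579 s.
Per-layer time = 26.2579 + 5.82, so 32.0779 s.
Total: 5440 × 32.0779 s = 174503.776 s → 48.47 hours.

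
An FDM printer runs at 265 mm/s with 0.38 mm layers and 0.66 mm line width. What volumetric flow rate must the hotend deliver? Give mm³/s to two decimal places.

66.46

Bead cross-section: 0.38 × 0.66 → 0.2508 mm².
Volumetric flow = 265 × 0.2508 = 66.46 mm³/s.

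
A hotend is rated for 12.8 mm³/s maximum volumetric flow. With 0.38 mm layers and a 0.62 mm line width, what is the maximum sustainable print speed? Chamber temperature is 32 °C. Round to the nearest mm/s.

54 mm/s

Bead cross-section: 0.38 × 0.62 → 0.2356 mm².
v_max = Q/A = 12.8/0.2356 = 54.33 mm/s → 54 mm/s.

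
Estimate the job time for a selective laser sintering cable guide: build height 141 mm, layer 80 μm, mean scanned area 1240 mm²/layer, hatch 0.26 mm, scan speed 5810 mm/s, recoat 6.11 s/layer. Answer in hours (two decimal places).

Layers = ⌈141/0.08⌉ = 1763.
Scan path per layer = 1240 / 0.26 = 4769.2 mm.
Scan time per layer = 4769.2 / 5810, so 0.8209 s.
Per-layer time = 0.8209 + 6.11 = 6.9309 s.
Build time = 1763 × 6.9309 = 12219.1767 s = 3.39 hours.

3.39 hours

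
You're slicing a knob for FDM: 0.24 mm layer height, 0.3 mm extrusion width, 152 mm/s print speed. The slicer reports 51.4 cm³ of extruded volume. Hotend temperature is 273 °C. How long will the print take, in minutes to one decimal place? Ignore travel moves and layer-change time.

Bead cross-section: 0.24 × 0.3 → 0.072 mm².
Total extruded path = 51400/0.072 = 713888.9 mm.
Print-move time = 713888.9 / 152 = 4696.6 s.
In the requested units: 4696.6 s = 78.3 minutes.

78.3 minutes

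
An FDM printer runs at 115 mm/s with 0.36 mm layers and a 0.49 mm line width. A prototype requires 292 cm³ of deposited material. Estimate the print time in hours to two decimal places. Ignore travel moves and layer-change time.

4.00 hours

Bead cross-section = 0.36 × 0.49, so 0.1764 mm².
Toolpath length = 292 cm³ / 0.1764 mm² = 292000 / 0.1764 = 1655328.8 mm.
Extrusion time = 1655328.8 / 115 = 14394.2 s.
14394.2 s = 4.00 hours.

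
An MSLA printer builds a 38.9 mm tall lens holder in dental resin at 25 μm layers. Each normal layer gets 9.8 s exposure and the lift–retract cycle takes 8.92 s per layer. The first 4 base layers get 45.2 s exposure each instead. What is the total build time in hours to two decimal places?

8.13 hours

Number of layers: 38.9 / 0.025 → 1556 (rounded up).
Burn-in layers = 4 × (45.2 + 8.92) = 216.48 s.
Remaining layers: 1552 × (9.8 + 8.92) → 29053.44 s.
Total = 216.48 + 29053.44 = 29269.92 s = 8.13 hours.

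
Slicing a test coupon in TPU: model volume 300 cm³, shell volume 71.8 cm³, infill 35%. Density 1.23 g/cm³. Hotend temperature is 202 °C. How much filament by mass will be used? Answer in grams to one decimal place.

186.6 g

Infill region = 300 − 71.8, so 228.2 cm³.
Infill deposited = 0.35 × 228.2 = 79.87 cm³.
Total printed volume = 71.8 + 79.87, so 151.67 cm³.
Mass = 151.67 × 1.23, so 186.5541 g.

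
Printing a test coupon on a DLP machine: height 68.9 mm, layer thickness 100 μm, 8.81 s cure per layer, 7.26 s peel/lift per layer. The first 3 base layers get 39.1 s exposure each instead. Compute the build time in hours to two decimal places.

3.10 hours

Number of layers: 68.9 / 0.1 → 689 (rounded up).
Burn-in layers = 3 × (39.1 + 7.26), so 139.08 s.
Regular layers = 686 × (8.81 + 7.26), so 11024.02 s.
Total = 139.08 + 11024.02 = 11163.1 s = 3.10 hours.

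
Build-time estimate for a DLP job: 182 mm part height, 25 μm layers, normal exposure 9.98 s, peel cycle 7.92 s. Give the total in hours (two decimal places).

36.20 hours

Number of layers: 182 / 0.025 → 7280 (rounded up).
Each layer takes = 9.98 + 7.92, so 17.9 s.
Total = 7280 × 17.9 = 130312 s = 36.20 hours.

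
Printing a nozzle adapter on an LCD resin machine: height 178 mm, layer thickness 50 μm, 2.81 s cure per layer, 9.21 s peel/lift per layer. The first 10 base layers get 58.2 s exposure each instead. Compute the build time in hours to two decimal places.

12.04 hours

Number of layers: 178 / 0.05 → 3560 (rounded up).
Bottom layers = 10 × (58.2 + 9.21) = 674.1 s.
Regular layers = 3550 × (2.81 + 9.21) = 42671 s.
Total = 674.1 + 42671 = 43345.1 s = 12.04 hours.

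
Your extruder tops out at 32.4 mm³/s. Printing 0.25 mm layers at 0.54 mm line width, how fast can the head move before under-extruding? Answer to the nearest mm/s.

A = 0.25 × 0.54 = 0.135 mm².
v_max = Q/A = 32.4/0.135 = 240.00 mm/s → 240 mm/s.

240 mm/s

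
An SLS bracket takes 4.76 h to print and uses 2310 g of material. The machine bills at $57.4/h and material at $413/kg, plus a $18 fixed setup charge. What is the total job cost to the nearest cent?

Time charge = 57.4 × 4.76, so $273.224.
Material charge = 413 × 2310/1000, so $954.03.
Adding setup: 273.224 + 954.03 + 18 → 1245.254 ≈ $1245.25.

$1245.25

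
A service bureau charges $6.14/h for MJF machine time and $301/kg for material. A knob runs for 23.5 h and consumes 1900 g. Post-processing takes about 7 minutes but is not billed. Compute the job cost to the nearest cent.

Machine cost: 6.14 × 23.5 → $144.29.
Material cost = 301 × 1900/1000, so $571.90.
Total = 144.29 + 571.90 = $716.19.

$716.19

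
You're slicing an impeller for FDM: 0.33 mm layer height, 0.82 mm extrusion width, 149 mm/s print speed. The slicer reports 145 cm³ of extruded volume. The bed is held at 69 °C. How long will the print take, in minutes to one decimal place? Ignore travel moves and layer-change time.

59.9 minutes

Line area = 0.33 × 0.82, so 0.2706 mm².
Path length: 145000 mm³ / 0.2706 mm² → 535846.3 mm.
Extrusion time: 535846.3 / 149 → 3596.3 s.
In the requested units: 3596.3 s = 59.9 minutes.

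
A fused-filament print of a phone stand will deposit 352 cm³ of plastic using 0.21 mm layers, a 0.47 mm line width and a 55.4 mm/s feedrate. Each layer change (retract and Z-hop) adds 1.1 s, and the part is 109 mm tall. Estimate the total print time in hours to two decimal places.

Bead cross-section = 0.21 × 0.47 = 0.0987 mm².
Path length: 352000 mm³ / 0.0987 mm² → 3566362.7 mm.
Extrusion time = 3566362.7 / 55.4, so 64374.8 s.
Layers = ⌈109/0.21⌉ = 520.
Layer-change overhead = 520 × 1.1, so 572 s.
Altogether 64374.8 + 572 = 64946.8 s, i.e. 18.04 hours.

18.04 hours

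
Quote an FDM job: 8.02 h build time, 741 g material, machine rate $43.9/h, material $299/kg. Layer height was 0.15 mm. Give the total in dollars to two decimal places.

$573.64

Machine-time cost = 43.9 × 8.02 = $352.078.
Material charge: 299 × 741/1000 → $221.559.
Total = 352.078 + 221.559 = 573.637 ≈ $573.64.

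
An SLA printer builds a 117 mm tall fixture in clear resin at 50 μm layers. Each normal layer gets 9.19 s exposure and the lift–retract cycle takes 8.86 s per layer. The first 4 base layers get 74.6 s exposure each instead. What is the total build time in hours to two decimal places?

Layer count = ceil(117 / 0.05) = 2340.
Bottom layers = 4 × (74.6 + 8.86) = 333.84 s.
Remaining layers = 2336 × (9.19 + 8.86) = 42164.8 s.
Total = 333.84 + 42164.8 = 42498.64 s = 11.81 hours.

11.81 hours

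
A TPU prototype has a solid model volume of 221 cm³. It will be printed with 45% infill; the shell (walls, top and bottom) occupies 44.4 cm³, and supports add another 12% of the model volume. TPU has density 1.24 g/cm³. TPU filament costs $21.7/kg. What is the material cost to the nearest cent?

$4.05

Volume inside the shell = 221 − 44.4 = 176.6 cm³.
Infill deposited: 0.45 × 176.6 → 79.47 cm³.
Support = 0.12 × 221, so 26.52 cm³.
Deposited volume = 44.4 + 79.47 + 26.52 = 150.39 cm³.
Mass = 150.39 × 1.24 = 186.4836 g.
At $21.7/kg: 186.4836/1000 × 21.7 = $4.05.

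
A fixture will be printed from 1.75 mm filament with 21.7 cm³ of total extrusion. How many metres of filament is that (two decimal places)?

9.02 m

A = π r² = π × 0.875² = 2.4053 mm².
Length = 21.7 cm³ / 2.4053 mm² = 21700 / 2.4053 = 9021.74 mm = 9.02 m.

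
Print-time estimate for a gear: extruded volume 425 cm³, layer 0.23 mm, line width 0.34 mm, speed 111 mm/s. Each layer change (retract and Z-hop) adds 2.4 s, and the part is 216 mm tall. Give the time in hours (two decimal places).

Bead cross-section = 0.23 × 0.34 = 0.0782 mm².
Total extruded path = 425000/0.0782 = 5434782.6 mm.
Time extruding = 5434782.6 / 111 = 48962 s.
Number of layers: 216 / 0.23 → 940 (rounded up).
Z-hop total: 940 × 2.4 → 2256 s.
Altogether 48962 + 2256 = 51218 s, i.e. 14.23 hours.

14.23 hours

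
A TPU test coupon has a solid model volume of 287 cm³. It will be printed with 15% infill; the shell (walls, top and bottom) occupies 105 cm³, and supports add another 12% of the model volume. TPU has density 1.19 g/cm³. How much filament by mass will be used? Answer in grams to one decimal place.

198.4 g

Interior volume: 287 − 105 → 182 cm³.
Infill deposited = 0.15 × 182 = 27.3 cm³.
Support = 0.12 × 287, so 34.44 cm³.
Total printed volume: 105 + 27.3 + 34.44 → 166.74 cm³.
Mass = 166.74 × 1.19 = 198.4206 g.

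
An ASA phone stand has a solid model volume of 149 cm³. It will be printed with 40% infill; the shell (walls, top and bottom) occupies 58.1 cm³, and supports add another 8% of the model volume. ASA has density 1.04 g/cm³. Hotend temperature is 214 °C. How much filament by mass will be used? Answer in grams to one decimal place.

110.6 g

Interior volume = 149 − 58.1, so 90.9 cm³.
Deposited infill = 0.40 × 90.9, so 36.36 cm³.
Support: 0.08 × 149 → 11.92 cm³.
Total extruded = 58.1 + 36.36 + 11.92, so 106.38 cm³.
Mass = 106.38 × 1.04 = 110.6352 g.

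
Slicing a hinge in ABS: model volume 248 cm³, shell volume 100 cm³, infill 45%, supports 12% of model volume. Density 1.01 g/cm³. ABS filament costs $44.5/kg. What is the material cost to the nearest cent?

Infill region = 248 − 100 = 148 cm³.
Deposited infill = 0.45 × 148 = 66.6 cm³.
Support = 0.12 × 248, so 29.76 cm³.
Total extruded: 100 + 66.6 + 29.76 → 196.36 cm³.
Mass: 196.36 × 1.01 → 198.3236 g.
At $44.5/kg: 198.3236/1000 × 44.5 = $8.83.

$8.83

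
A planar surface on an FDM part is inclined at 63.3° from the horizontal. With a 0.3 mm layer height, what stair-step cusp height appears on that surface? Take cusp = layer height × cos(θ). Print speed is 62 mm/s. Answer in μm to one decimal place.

Cusp = layer height × cos(63.3°) = 0.3 × 0.4493 = 0.13479 mm = 134.8 μm.

134.8 μm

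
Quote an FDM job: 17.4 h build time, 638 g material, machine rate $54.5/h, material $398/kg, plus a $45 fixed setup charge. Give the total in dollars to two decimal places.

$1247.22

Machine-time cost = 54.5 × 17.4 = $948.30.
Material charge = 398 × 638/1000, so $253.924.
Adding setup: 948.30 + 253.924 + 45 → 1247.224 ≈ $1247.22.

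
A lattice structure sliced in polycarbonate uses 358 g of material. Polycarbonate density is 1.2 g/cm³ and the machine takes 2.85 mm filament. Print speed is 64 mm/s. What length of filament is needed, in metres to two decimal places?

Volume = 358 g / 1.2 g·cm⁻³ = 298.3333 cm³ = 298333.3 mm³.
Cross-section of 2.85 mm filament: π·(2.85/2)² = 6.3794 mm².
Length = 298333.3 / 6.3794 = 46765.1 mm = 46.77 m.

46.77 m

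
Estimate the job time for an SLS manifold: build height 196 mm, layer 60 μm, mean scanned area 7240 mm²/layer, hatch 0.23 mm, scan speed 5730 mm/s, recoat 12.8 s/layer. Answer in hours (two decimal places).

Layers = ⌈196/0.06⌉ = 3267.
Scan path per layer: 7240 / 0.23 → 31478.3 mm.
Laser time per layer: 31478.3 / 5730 → 5.4936 s.
Time per layer: 5.4936 + 12.8 → 18.2936 s.
3267 layers × 18.2936 s/layer = 59765.1912 s, i.e. 16.60 hours.

16.60 hours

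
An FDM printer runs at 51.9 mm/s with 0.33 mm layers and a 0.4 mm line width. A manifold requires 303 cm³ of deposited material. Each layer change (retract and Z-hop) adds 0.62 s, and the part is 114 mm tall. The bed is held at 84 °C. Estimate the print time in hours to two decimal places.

Extrusion cross-section = 0.33 × 0.4, so 0.132 mm².
Path length: 303000 mm³ / 0.132 mm² → 2295454.5 mm.
Time extruding = 2295454.5 / 51.9 = 44228.4 s.
Layers = ⌈114/0.33⌉ = 346.
Z-hop total: 346 × 0.62 → 214.52 s.
Altogether 44228.4 + 214.52 = 44442.92 s, i.e. 12.35 hours.

12.35 hours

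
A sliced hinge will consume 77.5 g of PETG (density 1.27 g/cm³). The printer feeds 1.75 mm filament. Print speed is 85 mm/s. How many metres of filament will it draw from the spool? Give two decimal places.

25.37 m

Volume = 77.5 g / 1.27 g·cm⁻³ = 61.0236 cm³ = 61023.6 mm³.
Cross-section of 1.75 mm filament: π·(1.75/2)² = 2.4053 mm².
L = V/A = 61023.6/2.4053 = 25370.47 mm → 25.37 m.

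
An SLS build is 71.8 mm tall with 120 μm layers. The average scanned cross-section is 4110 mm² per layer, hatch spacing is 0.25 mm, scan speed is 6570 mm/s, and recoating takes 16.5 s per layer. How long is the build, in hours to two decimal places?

3.16 hours

Layers = ⌈71.8/0.12⌉ = 599.
Hatch length per layer = 4110 / 0.25, so 16440 mm.
Per-layer scan time = 16440 / 6570 = 2.5023 s.
Time per layer = 2.5023 + 16.5 = 19.0023 s.
599 layers × 19.0023 s/layer = 11382.3777 s, i.e. 3.16 hours.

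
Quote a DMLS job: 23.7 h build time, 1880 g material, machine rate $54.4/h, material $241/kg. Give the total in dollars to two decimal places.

Machine cost: 54.4 × 23.7 → $1289.28.
Feedstock cost = 241 × 1880/1000, so $453.08.
Job cost: 1289.28 + 453.08 = $1742.36.

$1742.36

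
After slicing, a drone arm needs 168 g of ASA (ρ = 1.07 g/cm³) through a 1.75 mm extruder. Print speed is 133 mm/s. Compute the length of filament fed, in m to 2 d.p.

65.28 m

Volume = 168 g / 1.07 g·cm⁻³ = 157.0093 cm³ = 157009.3 mm³.
Filament cross-section = π × (1.75/2)² = 2.4053 mm².
Length = 157009.3 / 2.4053 = 65276.39 mm = 65.28 m.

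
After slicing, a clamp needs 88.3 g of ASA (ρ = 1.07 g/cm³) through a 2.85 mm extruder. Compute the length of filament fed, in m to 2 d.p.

Volume = 88.3 g / 1.07 g·cm⁻³ = 82.5234 cm³ = 82523.4 mm³.
Cross-section of 2.85 mm filament: π·(2.85/2)² = 6.3794 mm².
L = V/A = 82523.4/6.3794 = 12935.92 mm → 12.94 m.

12.94 m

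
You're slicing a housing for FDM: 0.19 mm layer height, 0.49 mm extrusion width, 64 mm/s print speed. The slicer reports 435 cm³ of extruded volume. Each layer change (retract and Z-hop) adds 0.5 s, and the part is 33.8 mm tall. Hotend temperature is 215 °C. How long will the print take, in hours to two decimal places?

Bead cross-section = 0.19 × 0.49, so 0.0931 mm².
Toolpath length = 435 cm³ / 0.0931 mm² = 435000 / 0.0931 = 4672395.3 mm.
Print-move time: 4672395.3 / 64 → 73006.2 s.
Layers = ⌈33.8/0.19⌉ = 178.
Z-hop total = 178 × 0.5, so 89 s.
Total = 73006.2 + 89 = 73095.2 s = 20.30 hours.

20.30 hours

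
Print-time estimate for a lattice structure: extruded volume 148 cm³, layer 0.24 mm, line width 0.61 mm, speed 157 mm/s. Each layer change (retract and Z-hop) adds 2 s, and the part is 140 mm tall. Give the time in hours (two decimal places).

2.11 hours

Bead cross-section = 0.24 × 0.61, so 0.1464 mm².
Total extruded path = 148000/0.1464 = 1010929 mm.
Extrusion time = 1010929 / 157 = 6439 s.
Layers = ⌈140/0.24⌉ = 584.
Non-print overhead = 584 × 2 = 1168 s.
Altogether 6439 + 1168 = 7607 s, i.e. 2.11 hours.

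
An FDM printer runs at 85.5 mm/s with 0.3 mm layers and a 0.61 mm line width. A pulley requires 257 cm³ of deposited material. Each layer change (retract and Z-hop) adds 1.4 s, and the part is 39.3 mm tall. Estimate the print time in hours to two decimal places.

4.61 hours

Bead cross-section: 0.3 × 0.61 → 0.183 mm².
Total extruded path = 257000/0.183 = 1404371.6 mm.
Print-move time = 1404371.6 / 85.5 = 16425.4 s.
Layers = ⌈39.3/0.3⌉ = 131.
Non-print overhead = 131 × 1.4 = 183.4 s.
Total = 16425.4 + 183.4 = 16608.8 s = 4.61 hours.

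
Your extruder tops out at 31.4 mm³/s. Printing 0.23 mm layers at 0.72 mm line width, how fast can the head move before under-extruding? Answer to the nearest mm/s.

A = 0.23 × 0.72 = 0.1656 mm².
v_max = Q/A = 31.4/0.1656 = 189.61 mm/s → 190 mm/s.

190 mm/s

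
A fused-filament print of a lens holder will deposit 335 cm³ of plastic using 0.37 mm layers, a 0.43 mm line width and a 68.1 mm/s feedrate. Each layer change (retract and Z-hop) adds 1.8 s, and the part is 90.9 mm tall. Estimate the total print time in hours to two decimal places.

8.71 hours

Extrusion cross-section = 0.37 × 0.43 = 0.1591 mm².
Total extruded path = 335000/0.1591 = 2105594 mm.
Print-move time: 2105594 / 68.1 → 30919.1 s.
Number of layers: 90.9 / 0.37 → 246 (rounded up).
Z-hop total = 246 × 1.8, so 442.8 s.
Total = 30919.1 + 442.8 = 31361.9 s = 8.71 hours.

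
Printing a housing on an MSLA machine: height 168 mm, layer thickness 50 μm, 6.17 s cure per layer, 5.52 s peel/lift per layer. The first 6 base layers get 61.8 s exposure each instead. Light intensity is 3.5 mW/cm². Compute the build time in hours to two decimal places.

Number of layers: 168 / 0.05 → 3360 (rounded up).
Bottom layers = 6 × (61.8 + 5.52) = 403.92 s.
Regular layers: 3354 × (6.17 + 5.52) → 39208.26 s.
Total = 403.92 + 39208.26 = 39612.18 s = 11.00 hours.

11.00 hours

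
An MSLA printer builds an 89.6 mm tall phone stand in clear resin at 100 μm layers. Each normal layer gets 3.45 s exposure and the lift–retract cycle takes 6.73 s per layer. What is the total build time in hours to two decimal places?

Layer count = ceil(89.6 / 0.1) = 896.
Each layer takes: 3.45 + 6.73 → 10.18 s.
Build time: 896 × 10.18 s = 9121.28 s, i.e. 2.53 hours.

2.53 hours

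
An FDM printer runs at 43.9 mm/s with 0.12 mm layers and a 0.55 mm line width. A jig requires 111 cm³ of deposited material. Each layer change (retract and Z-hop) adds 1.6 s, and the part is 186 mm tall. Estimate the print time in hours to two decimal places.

Bead cross-section: 0.12 × 0.55 → 0.066 mm².
Path length: 111000 mm³ / 0.066 mm² → 1681818.2 mm.
Print-move time = 1681818.2 / 43.9, so 38310.2 s.
Layers = ⌈186/0.12⌉ = 1550.
Non-print overhead = 1550 × 1.6, so 2480 s.
Total = 38310.2 + 2480 = 40790.2 s = 11.33 hours.

11.33 hours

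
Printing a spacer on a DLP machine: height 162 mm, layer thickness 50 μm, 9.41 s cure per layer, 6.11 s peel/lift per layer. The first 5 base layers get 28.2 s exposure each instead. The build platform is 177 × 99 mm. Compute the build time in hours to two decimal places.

13.99 hours

Layer count = ceil(162 / 0.05) = 3240.
Burn-in layers = 5 × (28.2 + 6.11), so 171.55 s.
Regular layers: 3235 × (9.41 + 6.11) → 50207.2 s.
Sum: 171.55 + 50207.2 = 50378.75 s → 13.99 hours.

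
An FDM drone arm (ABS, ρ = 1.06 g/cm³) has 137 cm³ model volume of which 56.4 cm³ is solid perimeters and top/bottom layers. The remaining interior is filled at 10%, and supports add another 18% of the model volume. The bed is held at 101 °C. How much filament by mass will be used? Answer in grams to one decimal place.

Infill region: 137 − 56.4 → 80.6 cm³.
Infill volume = 0.10 × 80.6, so 8.06 cm³.
Support = 0.18 × 137 = 24.66 cm³.
Total printed volume = 56.4 + 8.06 + 24.66 = 89.12 cm³.
Mass = 89.12 × 1.06 = 94.4672 g.

94.5 g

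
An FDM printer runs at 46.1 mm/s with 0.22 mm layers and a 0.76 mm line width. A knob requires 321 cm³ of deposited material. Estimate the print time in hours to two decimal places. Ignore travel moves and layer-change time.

Bead cross-section = 0.22 × 0.76, so 0.1672 mm².
Total extruded path = 321000/0.1672 = 1919856.5 mm.
Extrusion time = 1919856.5 / 46.1 = 41645.5 s.
Converting: 41645.5 s = 11.57 hours.

11.57 hours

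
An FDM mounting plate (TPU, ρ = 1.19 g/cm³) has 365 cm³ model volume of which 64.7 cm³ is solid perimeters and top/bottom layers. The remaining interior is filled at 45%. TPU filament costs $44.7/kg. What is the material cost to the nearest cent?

$10.63

Volume inside the shell: 365 − 64.7 → 300.3 cm³.
Infill deposited: 0.45 × 300.3 → 135.135 cm³.
Deposited volume = 64.7 + 135.135 = 199.835 cm³.
Mass: 199.835 × 1.19 → 237.80365 g.
At $44.7/kg: 237.80365/1000 × 44.7 = $10.63.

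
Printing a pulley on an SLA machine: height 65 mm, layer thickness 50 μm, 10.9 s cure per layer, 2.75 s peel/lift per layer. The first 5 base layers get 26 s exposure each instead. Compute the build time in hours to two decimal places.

4.95 hours

Layer count = ceil(65 / 0.05) = 1300.
Burn-in layers: 5 × (26 + 2.75) → 143.75 s.
Normal layers = 1295 × (10.9 + 2.75), so 17676.75 s.
Sum: 143.75 + 17676.75 = 17820.5 s → 4.95 hours.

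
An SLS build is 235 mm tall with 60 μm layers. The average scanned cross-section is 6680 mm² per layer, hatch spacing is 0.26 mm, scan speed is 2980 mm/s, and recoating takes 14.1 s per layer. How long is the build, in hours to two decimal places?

Layers = ⌈235/0.06⌉ = 3917.
Hatch length per layer: 6680 / 0.26 → 25692.3 mm.
Scan time per layer = 25692.3 / 2980 = 8.6216 s.
Layer cycle: 8.6216 + 14.1 → 22.7216 s.
Build time = 3917 × 22.7216 = 89000.5072 s = 24.72 hours.

24.72 hours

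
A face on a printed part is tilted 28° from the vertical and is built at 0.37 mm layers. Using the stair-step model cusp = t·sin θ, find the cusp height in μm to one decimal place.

173.7 μm

h_c = t·sin θ = 0.37 × 0.4695 = 0.173715 mm (173.7 μm).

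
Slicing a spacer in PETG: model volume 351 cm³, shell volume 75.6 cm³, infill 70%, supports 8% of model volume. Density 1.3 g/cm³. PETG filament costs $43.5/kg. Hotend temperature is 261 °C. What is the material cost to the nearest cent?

$16.76

Interior volume = 351 − 75.6, so 275.4 cm³.
Deposited infill: 0.70 × 275.4 → 192.78 cm³.
Support = 0.08 × 351, so 28.08 cm³.
Deposited volume = 75.6 + 192.78 + 28.08, so 296.46 cm³.
Mass: 296.46 × 1.3 → 385.398 g.
At $43.5/kg: 385.398/1000 × 43.5 = $16.76.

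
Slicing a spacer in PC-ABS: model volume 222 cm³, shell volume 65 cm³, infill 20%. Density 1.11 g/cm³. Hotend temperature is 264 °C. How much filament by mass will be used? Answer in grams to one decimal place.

107.0 g

Interior volume = 222 − 65, so 157 cm³.
Infill volume = 0.20 × 157 = 31.4 cm³.
Deposited volume = 65 + 31.4 = 96.4 cm³.
Mass: 96.4 × 1.11 → 107.004 g.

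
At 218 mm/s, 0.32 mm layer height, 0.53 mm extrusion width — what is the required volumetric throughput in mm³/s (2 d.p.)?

36.97

A = 0.32 × 0.53, so 0.1696 mm².
Volumetric flow = 218 × 0.1696 = 36.97 mm³/s.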